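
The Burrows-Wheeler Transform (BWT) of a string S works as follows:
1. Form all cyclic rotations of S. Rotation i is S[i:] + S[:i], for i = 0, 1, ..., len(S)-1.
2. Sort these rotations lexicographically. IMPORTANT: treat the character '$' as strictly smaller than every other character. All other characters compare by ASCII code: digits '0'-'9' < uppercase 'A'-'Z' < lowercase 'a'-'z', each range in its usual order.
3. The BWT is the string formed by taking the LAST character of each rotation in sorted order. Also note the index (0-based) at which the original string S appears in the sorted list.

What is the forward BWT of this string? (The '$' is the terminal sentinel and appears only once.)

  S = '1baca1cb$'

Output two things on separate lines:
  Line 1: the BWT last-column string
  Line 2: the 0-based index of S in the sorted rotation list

All 9 rotations (rotation i = S[i:]+S[:i]):
  rot[0] = 1baca1cb$
  rot[1] = baca1cb$1
  rot[2] = aca1cb$1b
  rot[3] = ca1cb$1ba
  rot[4] = a1cb$1bac
  rot[5] = 1cb$1baca
  rot[6] = cb$1baca1
  rot[7] = b$1baca1c
  rot[8] = $1baca1cb
Sorted (with $ < everything):
  sorted[0] = $1baca1cb  (last char: 'b')
  sorted[1] = 1baca1cb$  (last char: '$')
  sorted[2] = 1cb$1baca  (last char: 'a')
  sorted[3] = a1cb$1bac  (last char: 'c')
  sorted[4] = aca1cb$1b  (last char: 'b')
  sorted[5] = b$1baca1c  (last char: 'c')
  sorted[6] = baca1cb$1  (last char: '1')
  sorted[7] = ca1cb$1ba  (last char: 'a')
  sorted[8] = cb$1baca1  (last char: '1')
Last column: b$acbc1a1
Original string S is at sorted index 1

Answer: b$acbc1a1
1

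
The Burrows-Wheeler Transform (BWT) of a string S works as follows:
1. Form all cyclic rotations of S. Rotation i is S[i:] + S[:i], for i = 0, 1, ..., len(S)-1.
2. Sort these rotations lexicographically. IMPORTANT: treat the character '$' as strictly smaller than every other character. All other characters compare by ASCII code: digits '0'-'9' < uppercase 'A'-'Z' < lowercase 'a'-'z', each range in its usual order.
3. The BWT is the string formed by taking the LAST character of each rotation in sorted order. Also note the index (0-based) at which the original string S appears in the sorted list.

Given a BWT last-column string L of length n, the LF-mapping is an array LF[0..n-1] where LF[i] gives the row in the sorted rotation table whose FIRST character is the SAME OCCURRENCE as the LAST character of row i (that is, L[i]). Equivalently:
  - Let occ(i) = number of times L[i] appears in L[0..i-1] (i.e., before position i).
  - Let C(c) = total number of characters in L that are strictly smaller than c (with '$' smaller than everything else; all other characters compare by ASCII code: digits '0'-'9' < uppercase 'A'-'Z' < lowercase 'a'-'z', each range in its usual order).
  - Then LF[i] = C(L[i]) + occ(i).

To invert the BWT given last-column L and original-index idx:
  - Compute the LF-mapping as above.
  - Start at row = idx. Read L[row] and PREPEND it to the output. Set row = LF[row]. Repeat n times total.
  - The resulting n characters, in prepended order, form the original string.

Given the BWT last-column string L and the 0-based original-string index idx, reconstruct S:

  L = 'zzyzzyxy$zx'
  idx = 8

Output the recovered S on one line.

Answer: zyxzzyyzxz$

Derivation:
LF mapping: 6 7 3 8 9 4 1 5 0 10 2
Walk LF starting at row 8, prepending L[row]:
  step 1: row=8, L[8]='$', prepend. Next row=LF[8]=0
  step 2: row=0, L[0]='z', prepend. Next row=LF[0]=6
  step 3: row=6, L[6]='x', prepend. Next row=LF[6]=1
  step 4: row=1, L[1]='z', prepend. Next row=LF[1]=7
  step 5: row=7, L[7]='y', prepend. Next row=LF[7]=5
  step 6: row=5, L[5]='y', prepend. Next row=LF[5]=4
  step 7: row=4, L[4]='z', prepend. Next row=LF[4]=9
  step 8: row=9, L[9]='z', prepend. Next row=LF[9]=10
  step 9: row=10, L[10]='x', prepend. Next row=LF[10]=2
  step 10: row=2, L[2]='y', prepend. Next row=LF[2]=3
  step 11: row=3, L[3]='z', prepend. Next row=LF[3]=8
Reversed output: zyxzzyyzxz$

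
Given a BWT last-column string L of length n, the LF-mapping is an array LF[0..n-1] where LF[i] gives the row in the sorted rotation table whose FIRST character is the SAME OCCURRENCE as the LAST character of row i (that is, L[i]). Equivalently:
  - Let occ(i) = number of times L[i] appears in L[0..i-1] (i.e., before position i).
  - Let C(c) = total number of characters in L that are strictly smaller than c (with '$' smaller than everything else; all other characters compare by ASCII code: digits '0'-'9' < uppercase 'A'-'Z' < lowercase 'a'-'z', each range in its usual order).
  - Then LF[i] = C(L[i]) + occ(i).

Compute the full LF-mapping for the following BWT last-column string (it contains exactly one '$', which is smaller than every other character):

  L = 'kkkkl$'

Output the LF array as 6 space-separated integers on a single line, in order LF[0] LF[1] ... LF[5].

Char counts: '$':1, 'k':4, 'l':1
C (first-col start): C('$')=0, C('k')=1, C('l')=5
L[0]='k': occ=0, LF[0]=C('k')+0=1+0=1
L[1]='k': occ=1, LF[1]=C('k')+1=1+1=2
L[2]='k': occ=2, LF[2]=C('k')+2=1+2=3
L[3]='k': occ=3, LF[3]=C('k')+3=1+3=4
L[4]='l': occ=0, LF[4]=C('l')+0=5+0=5
L[5]='$': occ=0, LF[5]=C('$')+0=0+0=0

Answer: 1 2 3 4 5 0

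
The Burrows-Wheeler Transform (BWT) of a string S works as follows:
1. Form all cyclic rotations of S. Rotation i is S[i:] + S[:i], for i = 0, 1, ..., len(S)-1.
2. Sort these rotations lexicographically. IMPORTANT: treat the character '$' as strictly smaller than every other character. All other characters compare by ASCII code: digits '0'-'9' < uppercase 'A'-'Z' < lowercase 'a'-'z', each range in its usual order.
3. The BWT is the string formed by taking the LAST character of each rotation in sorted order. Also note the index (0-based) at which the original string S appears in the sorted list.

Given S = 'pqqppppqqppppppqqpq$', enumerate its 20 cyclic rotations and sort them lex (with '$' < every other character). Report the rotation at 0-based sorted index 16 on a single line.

All 20 rotations (rotation i = S[i:]+S[:i]):
  rot[0] = pqqppppqqppppppqqpq$
  rot[1] = qqppppqqppppppqqpq$p
  rot[2] = qppppqqppppppqqpq$pq
  rot[3] = ppppqqppppppqqpq$pqq
  rot[4] = pppqqppppppqqpq$pqqp
  rot[5] = ppqqppppppqqpq$pqqpp
  rot[6] = pqqppppppqqpq$pqqppp
  rot[7] = qqppppppqqpq$pqqpppp
  rot[8] = qppppppqqpq$pqqppppq
  rot[9] = ppppppqqpq$pqqppppqq
  rot[10] = pppppqqpq$pqqppppqqp
  rot[11] = ppppqqpq$pqqppppqqpp
  rot[12] = pppqqpq$pqqppppqqppp
  rot[13] = ppqqpq$pqqppppqqpppp
  rot[14] = pqqpq$pqqppppqqppppp
  rot[15] = qqpq$pqqppppqqpppppp
  rot[16] = qpq$pqqppppqqppppppq
  rot[17] = pq$pqqppppqqppppppqq
  rot[18] = q$pqqppppqqppppppqqp
  rot[19] = $pqqppppqqppppppqqpq
Sorted (with $ < everything):
  sorted[0] = $pqqppppqqppppppqqpq
  sorted[1] = ppppppqqpq$pqqppppqq
  sorted[2] = pppppqqpq$pqqppppqqp
  sorted[3] = ppppqqppppppqqpq$pqq
  sorted[4] = ppppqqpq$pqqppppqqpp
  sorted[5] = pppqqppppppqqpq$pqqp
  sorted[6] = pppqqpq$pqqppppqqppp
  sorted[7] = ppqqppppppqqpq$pqqpp
  sorted[8] = ppqqpq$pqqppppqqpppp
  sorted[9] = pq$pqqppppqqppppppqq
  sorted[10] = pqqppppppqqpq$pqqppp
  sorted[11] = pqqppppqqppppppqqpq$
  sorted[12] = pqqpq$pqqppppqqppppp
  sorted[13] = q$pqqppppqqppppppqqp
  sorted[14] = qppppppqqpq$pqqppppq
  sorted[15] = qppppqqppppppqqpq$pq
  sorted[16] = qpq$pqqppppqqppppppq
  sorted[17] = qqppppppqqpq$pqqpppp
  sorted[18] = qqppppqqppppppqqpq$p
  sorted[19] = qqpq$pqqppppqqpppppp
sorted[16] = qpq$pqqppppqqppppppq

Answer: qpq$pqqppppqqppppppq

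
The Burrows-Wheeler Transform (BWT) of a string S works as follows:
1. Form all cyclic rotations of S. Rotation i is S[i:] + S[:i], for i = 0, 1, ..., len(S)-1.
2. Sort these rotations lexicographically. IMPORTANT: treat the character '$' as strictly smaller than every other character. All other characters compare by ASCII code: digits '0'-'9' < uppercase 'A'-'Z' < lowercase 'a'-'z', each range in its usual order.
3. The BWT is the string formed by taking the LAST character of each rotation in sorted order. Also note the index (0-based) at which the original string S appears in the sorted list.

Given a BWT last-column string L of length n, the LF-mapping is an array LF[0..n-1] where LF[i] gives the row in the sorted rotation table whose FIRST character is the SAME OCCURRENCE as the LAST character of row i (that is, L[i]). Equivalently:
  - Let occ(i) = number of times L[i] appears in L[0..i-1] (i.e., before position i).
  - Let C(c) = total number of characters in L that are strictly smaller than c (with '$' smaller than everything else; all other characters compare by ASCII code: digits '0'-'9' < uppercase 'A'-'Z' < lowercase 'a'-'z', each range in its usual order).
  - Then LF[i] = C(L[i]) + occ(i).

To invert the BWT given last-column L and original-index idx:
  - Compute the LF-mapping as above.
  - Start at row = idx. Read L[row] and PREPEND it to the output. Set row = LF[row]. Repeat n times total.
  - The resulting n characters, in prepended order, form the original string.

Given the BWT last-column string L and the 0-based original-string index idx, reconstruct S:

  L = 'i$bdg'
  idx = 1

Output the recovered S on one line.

LF mapping: 4 0 1 2 3
Walk LF starting at row 1, prepending L[row]:
  step 1: row=1, L[1]='$', prepend. Next row=LF[1]=0
  step 2: row=0, L[0]='i', prepend. Next row=LF[0]=4
  step 3: row=4, L[4]='g', prepend. Next row=LF[4]=3
  step 4: row=3, L[3]='d', prepend. Next row=LF[3]=2
  step 5: row=2, L[2]='b', prepend. Next row=LF[2]=1
Reversed output: bdgi$

Answer: bdgi$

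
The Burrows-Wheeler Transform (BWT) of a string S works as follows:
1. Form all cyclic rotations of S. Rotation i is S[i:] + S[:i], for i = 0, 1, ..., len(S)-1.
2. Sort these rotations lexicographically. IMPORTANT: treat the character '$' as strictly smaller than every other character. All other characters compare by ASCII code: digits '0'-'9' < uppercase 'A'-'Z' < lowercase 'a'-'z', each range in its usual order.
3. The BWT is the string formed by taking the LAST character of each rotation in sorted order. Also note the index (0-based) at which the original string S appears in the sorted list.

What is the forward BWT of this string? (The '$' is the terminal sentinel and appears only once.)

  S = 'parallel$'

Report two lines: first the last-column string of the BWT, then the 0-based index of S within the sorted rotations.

Answer: lrplela$a
7

Derivation:
All 9 rotations (rotation i = S[i:]+S[:i]):
  rot[0] = parallel$
  rot[1] = arallel$p
  rot[2] = rallel$pa
  rot[3] = allel$par
  rot[4] = llel$para
  rot[5] = lel$paral
  rot[6] = el$parall
  rot[7] = l$paralle
  rot[8] = $parallel
Sorted (with $ < everything):
  sorted[0] = $parallel  (last char: 'l')
  sorted[1] = allel$par  (last char: 'r')
  sorted[2] = arallel$p  (last char: 'p')
  sorted[3] = el$parall  (last char: 'l')
  sorted[4] = l$paralle  (last char: 'e')
  sorted[5] = lel$paral  (last char: 'l')
  sorted[6] = llel$para  (last char: 'a')
  sorted[7] = parallel$  (last char: '$')
  sorted[8] = rallel$pa  (last char: 'a')
Last column: lrplela$a
Original string S is at sorted index 7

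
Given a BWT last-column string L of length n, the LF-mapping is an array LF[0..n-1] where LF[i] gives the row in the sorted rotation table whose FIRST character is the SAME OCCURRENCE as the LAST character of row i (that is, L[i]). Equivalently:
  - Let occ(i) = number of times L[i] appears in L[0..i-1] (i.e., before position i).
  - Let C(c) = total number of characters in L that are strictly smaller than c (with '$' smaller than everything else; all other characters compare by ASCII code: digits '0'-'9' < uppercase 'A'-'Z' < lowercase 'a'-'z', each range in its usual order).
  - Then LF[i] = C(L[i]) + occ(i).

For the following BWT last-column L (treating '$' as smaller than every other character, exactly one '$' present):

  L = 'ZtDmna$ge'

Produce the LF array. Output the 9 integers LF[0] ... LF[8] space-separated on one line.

Char counts: '$':1, 'D':1, 'Z':1, 'a':1, 'e':1, 'g':1, 'm':1, 'n':1, 't':1
C (first-col start): C('$')=0, C('D')=1, C('Z')=2, C('a')=3, C('e')=4, C('g')=5, C('m')=6, C('n')=7, C('t')=8
L[0]='Z': occ=0, LF[0]=C('Z')+0=2+0=2
L[1]='t': occ=0, LF[1]=C('t')+0=8+0=8
L[2]='D': occ=0, LF[2]=C('D')+0=1+0=1
L[3]='m': occ=0, LF[3]=C('m')+0=6+0=6
L[4]='n': occ=0, LF[4]=C('n')+0=7+0=7
L[5]='a': occ=0, LF[5]=C('a')+0=3+0=3
L[6]='$': occ=0, LF[6]=C('$')+0=0+0=0
L[7]='g': occ=0, LF[7]=C('g')+0=5+0=5
L[8]='e': occ=0, LF[8]=C('e')+0=4+0=4

Answer: 2 8 1 6 7 3 0 5 4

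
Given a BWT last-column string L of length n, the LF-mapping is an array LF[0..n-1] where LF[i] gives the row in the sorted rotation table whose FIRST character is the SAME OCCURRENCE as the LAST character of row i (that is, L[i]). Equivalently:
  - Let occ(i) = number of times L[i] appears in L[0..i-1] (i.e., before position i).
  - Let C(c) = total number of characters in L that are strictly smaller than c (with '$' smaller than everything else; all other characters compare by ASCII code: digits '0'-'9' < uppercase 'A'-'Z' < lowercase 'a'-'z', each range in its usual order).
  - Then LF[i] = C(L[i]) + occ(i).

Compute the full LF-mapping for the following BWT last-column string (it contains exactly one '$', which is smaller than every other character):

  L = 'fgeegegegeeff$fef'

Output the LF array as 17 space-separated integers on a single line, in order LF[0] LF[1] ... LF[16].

Char counts: '$':1, 'e':7, 'f':5, 'g':4
C (first-col start): C('$')=0, C('e')=1, C('f')=8, C('g')=13
L[0]='f': occ=0, LF[0]=C('f')+0=8+0=8
L[1]='g': occ=0, LF[1]=C('g')+0=13+0=13
L[2]='e': occ=0, LF[2]=C('e')+0=1+0=1
L[3]='e': occ=1, LF[3]=C('e')+1=1+1=2
L[4]='g': occ=1, LF[4]=C('g')+1=13+1=14
L[5]='e': occ=2, LF[5]=C('e')+2=1+2=3
L[6]='g': occ=2, LF[6]=C('g')+2=13+2=15
L[7]='e': occ=3, LF[7]=C('e')+3=1+3=4
L[8]='g': occ=3, LF[8]=C('g')+3=13+3=16
L[9]='e': occ=4, LF[9]=C('e')+4=1+4=5
L[10]='e': occ=5, LF[10]=C('e')+5=1+5=6
L[11]='f': occ=1, LF[11]=C('f')+1=8+1=9
L[12]='f': occ=2, LF[12]=C('f')+2=8+2=10
L[13]='$': occ=0, LF[13]=C('$')+0=0+0=0
L[14]='f': occ=3, LF[14]=C('f')+3=8+3=11
L[15]='e': occ=6, LF[15]=C('e')+6=1+6=7
L[16]='f': occ=4, LF[16]=C('f')+4=8+4=12

Answer: 8 13 1 2 14 3 15 4 16 5 6 9 10 0 11 7 12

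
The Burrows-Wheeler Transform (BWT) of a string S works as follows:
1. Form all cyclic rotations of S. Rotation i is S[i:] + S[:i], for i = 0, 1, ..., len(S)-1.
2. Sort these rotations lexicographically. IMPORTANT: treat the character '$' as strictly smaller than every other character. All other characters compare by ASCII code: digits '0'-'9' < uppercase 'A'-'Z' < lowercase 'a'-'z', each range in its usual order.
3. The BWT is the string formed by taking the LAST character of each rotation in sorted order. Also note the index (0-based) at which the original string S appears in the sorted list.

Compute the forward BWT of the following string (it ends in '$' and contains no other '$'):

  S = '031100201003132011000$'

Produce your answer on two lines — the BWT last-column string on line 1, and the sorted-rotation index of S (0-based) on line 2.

All 22 rotations (rotation i = S[i:]+S[:i]):
  rot[0] = 031100201003132011000$
  rot[1] = 31100201003132011000$0
  rot[2] = 1100201003132011000$03
  rot[3] = 100201003132011000$031
  rot[4] = 00201003132011000$0311
  rot[5] = 0201003132011000$03110
  rot[6] = 201003132011000$031100
  rot[7] = 01003132011000$0311002
  rot[8] = 1003132011000$03110020
  rot[9] = 003132011000$031100201
  rot[10] = 03132011000$0311002010
  rot[11] = 3132011000$03110020100
  rot[12] = 132011000$031100201003
  rot[13] = 32011000$0311002010031
  rot[14] = 2011000$03110020100313
  rot[15] = 011000$031100201003132
  rot[16] = 11000$0311002010031320
  rot[17] = 1000$03110020100313201
  rot[18] = 000$031100201003132011
  rot[19] = 00$0311002010031320110
  rot[20] = 0$03110020100313201100
  rot[21] = $031100201003132011000
Sorted (with $ < everything):
  sorted[0] = $031100201003132011000  (last char: '0')
  sorted[1] = 0$03110020100313201100  (last char: '0')
  sorted[2] = 00$0311002010031320110  (last char: '0')
  sorted[3] = 000$031100201003132011  (last char: '1')
  sorted[4] = 00201003132011000$0311  (last char: '1')
  sorted[5] = 003132011000$031100201  (last char: '1')
  sorted[6] = 01003132011000$0311002  (last char: '2')
  sorted[7] = 011000$031100201003132  (last char: '2')
  sorted[8] = 0201003132011000$03110  (last char: '0')
  sorted[9] = 031100201003132011000$  (last char: '$')
  sorted[10] = 03132011000$0311002010  (last char: '0')
  sorted[11] = 1000$03110020100313201  (last char: '1')
  sorted[12] = 100201003132011000$031  (last char: '1')
  sorted[13] = 1003132011000$03110020  (last char: '0')
  sorted[14] = 11000$0311002010031320  (last char: '0')
  sorted[15] = 1100201003132011000$03  (last char: '3')
  sorted[16] = 132011000$031100201003  (last char: '3')
  sorted[17] = 201003132011000$031100  (last char: '0')
  sorted[18] = 2011000$03110020100313  (last char: '3')
  sorted[19] = 31100201003132011000$0  (last char: '0')
  sorted[20] = 3132011000$03110020100  (last char: '0')
  sorted[21] = 32011000$0311002010031  (last char: '1')
Last column: 000111220$011003303001
Original string S is at sorted index 9

Answer: 000111220$011003303001
9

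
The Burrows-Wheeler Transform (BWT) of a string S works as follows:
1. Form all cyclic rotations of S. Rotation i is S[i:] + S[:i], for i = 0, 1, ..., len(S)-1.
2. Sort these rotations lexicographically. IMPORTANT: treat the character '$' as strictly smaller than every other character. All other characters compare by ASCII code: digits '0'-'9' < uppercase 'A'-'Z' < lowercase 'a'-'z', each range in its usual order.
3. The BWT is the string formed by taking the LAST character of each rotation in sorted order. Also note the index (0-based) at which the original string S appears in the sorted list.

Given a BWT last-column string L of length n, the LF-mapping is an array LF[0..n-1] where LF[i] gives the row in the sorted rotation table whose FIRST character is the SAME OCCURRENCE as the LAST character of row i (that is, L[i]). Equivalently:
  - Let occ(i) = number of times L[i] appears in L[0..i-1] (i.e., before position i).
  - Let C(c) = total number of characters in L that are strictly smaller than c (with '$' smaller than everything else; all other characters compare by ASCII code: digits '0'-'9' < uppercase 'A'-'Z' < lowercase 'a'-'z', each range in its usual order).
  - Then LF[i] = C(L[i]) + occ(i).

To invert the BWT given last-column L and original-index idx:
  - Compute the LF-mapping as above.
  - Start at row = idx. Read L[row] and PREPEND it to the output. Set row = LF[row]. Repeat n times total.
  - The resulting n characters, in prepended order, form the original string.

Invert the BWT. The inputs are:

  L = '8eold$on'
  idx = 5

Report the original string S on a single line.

Answer: noodle8$

Derivation:
LF mapping: 1 3 6 4 2 0 7 5
Walk LF starting at row 5, prepending L[row]:
  step 1: row=5, L[5]='$', prepend. Next row=LF[5]=0
  step 2: row=0, L[0]='8', prepend. Next row=LF[0]=1
  step 3: row=1, L[1]='e', prepend. Next row=LF[1]=3
  step 4: row=3, L[3]='l', prepend. Next row=LF[3]=4
  step 5: row=4, L[4]='d', prepend. Next row=LF[4]=2
  step 6: row=2, L[2]='o', prepend. Next row=LF[2]=6
  step 7: row=6, L[6]='o', prepend. Next row=LF[6]=7
  step 8: row=7, L[7]='n', prepend. Next row=LF[7]=5
Reversed output: noodle8$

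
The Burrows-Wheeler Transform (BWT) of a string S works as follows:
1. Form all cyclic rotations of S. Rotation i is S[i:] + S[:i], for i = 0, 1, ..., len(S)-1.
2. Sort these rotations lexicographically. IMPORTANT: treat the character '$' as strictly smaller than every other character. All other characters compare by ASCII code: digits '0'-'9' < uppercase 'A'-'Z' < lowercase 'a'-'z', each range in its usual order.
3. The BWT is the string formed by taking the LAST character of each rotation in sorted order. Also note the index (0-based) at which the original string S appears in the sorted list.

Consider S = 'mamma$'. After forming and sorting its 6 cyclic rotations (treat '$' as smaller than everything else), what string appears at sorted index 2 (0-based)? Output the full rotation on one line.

All 6 rotations (rotation i = S[i:]+S[:i]):
  rot[0] = mamma$
  rot[1] = amma$m
  rot[2] = mma$ma
  rot[3] = ma$mam
  rot[4] = a$mamm
  rot[5] = $mamma
Sorted (with $ < everything):
  sorted[0] = $mamma
  sorted[1] = a$mamm
  sorted[2] = amma$m
  sorted[3] = ma$mam
  sorted[4] = mamma$
  sorted[5] = mma$ma
sorted[2] = amma$m

Answer: amma$m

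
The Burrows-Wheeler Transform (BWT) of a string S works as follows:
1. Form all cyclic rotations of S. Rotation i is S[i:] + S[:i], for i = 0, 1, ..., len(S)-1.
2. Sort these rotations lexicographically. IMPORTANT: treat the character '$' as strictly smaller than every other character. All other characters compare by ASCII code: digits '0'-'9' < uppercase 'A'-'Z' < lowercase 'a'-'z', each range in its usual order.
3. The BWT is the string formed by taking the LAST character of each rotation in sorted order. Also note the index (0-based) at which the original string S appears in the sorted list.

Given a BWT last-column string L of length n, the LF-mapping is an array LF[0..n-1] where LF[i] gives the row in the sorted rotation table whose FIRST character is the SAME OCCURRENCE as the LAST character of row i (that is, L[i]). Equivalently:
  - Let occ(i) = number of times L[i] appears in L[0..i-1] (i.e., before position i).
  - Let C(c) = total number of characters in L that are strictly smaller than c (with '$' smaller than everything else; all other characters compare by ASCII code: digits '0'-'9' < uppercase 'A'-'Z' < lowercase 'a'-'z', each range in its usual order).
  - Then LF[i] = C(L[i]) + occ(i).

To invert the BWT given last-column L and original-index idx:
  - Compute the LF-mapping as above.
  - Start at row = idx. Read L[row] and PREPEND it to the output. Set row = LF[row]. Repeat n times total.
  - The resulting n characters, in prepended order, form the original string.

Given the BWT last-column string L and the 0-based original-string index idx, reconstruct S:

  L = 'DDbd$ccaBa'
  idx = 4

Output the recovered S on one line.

Answer: acadDBcbD$

Derivation:
LF mapping: 2 3 6 9 0 7 8 4 1 5
Walk LF starting at row 4, prepending L[row]:
  step 1: row=4, L[4]='$', prepend. Next row=LF[4]=0
  step 2: row=0, L[0]='D', prepend. Next row=LF[0]=2
  step 3: row=2, L[2]='b', prepend. Next row=LF[2]=6
  step 4: row=6, L[6]='c', prepend. Next row=LF[6]=8
  step 5: row=8, L[8]='B', prepend. Next row=LF[8]=1
  step 6: row=1, L[1]='D', prepend. Next row=LF[1]=3
  step 7: row=3, L[3]='d', prepend. Next row=LF[3]=9
  step 8: row=9, L[9]='a', prepend. Next row=LF[9]=5
  step 9: row=5, L[5]='c', prepend. Next row=LF[5]=7
  step 10: row=7, L[7]='a', prepend. Next row=LF[7]=4
Reversed output: acadDBcbD$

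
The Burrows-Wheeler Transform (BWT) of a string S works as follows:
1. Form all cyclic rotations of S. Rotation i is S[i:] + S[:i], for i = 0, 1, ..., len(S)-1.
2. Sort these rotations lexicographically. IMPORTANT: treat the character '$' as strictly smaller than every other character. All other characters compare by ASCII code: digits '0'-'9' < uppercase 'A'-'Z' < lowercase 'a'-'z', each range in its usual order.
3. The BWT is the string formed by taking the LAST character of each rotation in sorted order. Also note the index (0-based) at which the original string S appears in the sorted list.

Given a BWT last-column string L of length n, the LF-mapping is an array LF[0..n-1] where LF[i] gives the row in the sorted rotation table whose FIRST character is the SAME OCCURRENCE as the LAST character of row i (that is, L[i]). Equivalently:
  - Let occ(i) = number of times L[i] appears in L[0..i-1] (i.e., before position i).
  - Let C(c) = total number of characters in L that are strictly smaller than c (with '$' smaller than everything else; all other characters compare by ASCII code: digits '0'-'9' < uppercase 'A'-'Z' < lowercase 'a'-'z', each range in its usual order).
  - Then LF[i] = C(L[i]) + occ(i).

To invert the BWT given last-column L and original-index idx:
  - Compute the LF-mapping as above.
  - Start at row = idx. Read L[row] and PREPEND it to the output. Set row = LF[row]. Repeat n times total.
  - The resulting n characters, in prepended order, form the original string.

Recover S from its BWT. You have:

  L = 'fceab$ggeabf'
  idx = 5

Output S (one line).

LF mapping: 8 5 6 1 3 0 10 11 7 2 4 9
Walk LF starting at row 5, prepending L[row]:
  step 1: row=5, L[5]='$', prepend. Next row=LF[5]=0
  step 2: row=0, L[0]='f', prepend. Next row=LF[0]=8
  step 3: row=8, L[8]='e', prepend. Next row=LF[8]=7
  step 4: row=7, L[7]='g', prepend. Next row=LF[7]=11
  step 5: row=11, L[11]='f', prepend. Next row=LF[11]=9
  step 6: row=9, L[9]='a', prepend. Next row=LF[9]=2
  step 7: row=2, L[2]='e', prepend. Next row=LF[2]=6
  step 8: row=6, L[6]='g', prepend. Next row=LF[6]=10
  step 9: row=10, L[10]='b', prepend. Next row=LF[10]=4
  step 10: row=4, L[4]='b', prepend. Next row=LF[4]=3
  step 11: row=3, L[3]='a', prepend. Next row=LF[3]=1
  step 12: row=1, L[1]='c', prepend. Next row=LF[1]=5
Reversed output: cabbgeafgef$

Answer: cabbgeafgef$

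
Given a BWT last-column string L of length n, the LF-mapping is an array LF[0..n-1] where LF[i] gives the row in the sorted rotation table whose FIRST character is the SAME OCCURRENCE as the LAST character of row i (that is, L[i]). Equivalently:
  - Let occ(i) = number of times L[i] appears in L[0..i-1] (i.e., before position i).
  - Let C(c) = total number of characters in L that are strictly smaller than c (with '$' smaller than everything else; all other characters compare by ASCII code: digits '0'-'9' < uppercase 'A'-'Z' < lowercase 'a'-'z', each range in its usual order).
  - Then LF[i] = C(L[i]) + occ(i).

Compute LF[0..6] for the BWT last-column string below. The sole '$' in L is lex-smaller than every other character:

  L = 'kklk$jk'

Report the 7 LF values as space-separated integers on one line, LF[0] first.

Answer: 2 3 6 4 0 1 5

Derivation:
Char counts: '$':1, 'j':1, 'k':4, 'l':1
C (first-col start): C('$')=0, C('j')=1, C('k')=2, C('l')=6
L[0]='k': occ=0, LF[0]=C('k')+0=2+0=2
L[1]='k': occ=1, LF[1]=C('k')+1=2+1=3
L[2]='l': occ=0, LF[2]=C('l')+0=6+0=6
L[3]='k': occ=2, LF[3]=C('k')+2=2+2=4
L[4]='$': occ=0, LF[4]=C('$')+0=0+0=0
L[5]='j': occ=0, LF[5]=C('j')+0=1+0=1
L[6]='k': occ=3, LF[6]=C('k')+3=2+3=5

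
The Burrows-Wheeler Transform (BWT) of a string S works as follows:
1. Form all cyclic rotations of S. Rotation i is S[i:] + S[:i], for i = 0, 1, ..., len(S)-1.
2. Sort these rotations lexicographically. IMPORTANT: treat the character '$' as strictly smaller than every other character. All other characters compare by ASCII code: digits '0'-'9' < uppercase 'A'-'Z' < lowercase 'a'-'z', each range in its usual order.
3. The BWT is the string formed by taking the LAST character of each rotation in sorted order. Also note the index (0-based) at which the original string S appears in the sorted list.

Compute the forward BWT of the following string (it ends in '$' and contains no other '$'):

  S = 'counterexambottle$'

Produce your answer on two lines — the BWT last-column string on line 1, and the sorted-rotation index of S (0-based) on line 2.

All 18 rotations (rotation i = S[i:]+S[:i]):
  rot[0] = counterexambottle$
  rot[1] = ounterexambottle$c
  rot[2] = unterexambottle$co
  rot[3] = nterexambottle$cou
  rot[4] = terexambottle$coun
  rot[5] = erexambottle$count
  rot[6] = rexambottle$counte
  rot[7] = exambottle$counter
  rot[8] = xambottle$countere
  rot[9] = ambottle$counterex
  rot[10] = mbottle$counterexa
  rot[11] = bottle$counterexam
  rot[12] = ottle$counterexamb
  rot[13] = ttle$counterexambo
  rot[14] = tle$counterexambot
  rot[15] = le$counterexambott
  rot[16] = e$counterexambottl
  rot[17] = $counterexambottle
Sorted (with $ < everything):
  sorted[0] = $counterexambottle  (last char: 'e')
  sorted[1] = ambottle$counterex  (last char: 'x')
  sorted[2] = bottle$counterexam  (last char: 'm')
  sorted[3] = counterexambottle$  (last char: '$')
  sorted[4] = e$counterexambottl  (last char: 'l')
  sorted[5] = erexambottle$count  (last char: 't')
  sorted[6] = exambottle$counter  (last char: 'r')
  sorted[7] = le$counterexambott  (last char: 't')
  sorted[8] = mbottle$counterexa  (last char: 'a')
  sorted[9] = nterexambottle$cou  (last char: 'u')
  sorted[10] = ottle$counterexamb  (last char: 'b')
  sorted[11] = ounterexambottle$c  (last char: 'c')
  sorted[12] = rexambottle$counte  (last char: 'e')
  sorted[13] = terexambottle$coun  (last char: 'n')
  sorted[14] = tle$counterexambot  (last char: 't')
  sorted[15] = ttle$counterexambo  (last char: 'o')
  sorted[16] = unterexambottle$co  (last char: 'o')
  sorted[17] = xambottle$countere  (last char: 'e')
Last column: exm$ltrtaubcentooe
Original string S is at sorted index 3

Answer: exm$ltrtaubcentooe
3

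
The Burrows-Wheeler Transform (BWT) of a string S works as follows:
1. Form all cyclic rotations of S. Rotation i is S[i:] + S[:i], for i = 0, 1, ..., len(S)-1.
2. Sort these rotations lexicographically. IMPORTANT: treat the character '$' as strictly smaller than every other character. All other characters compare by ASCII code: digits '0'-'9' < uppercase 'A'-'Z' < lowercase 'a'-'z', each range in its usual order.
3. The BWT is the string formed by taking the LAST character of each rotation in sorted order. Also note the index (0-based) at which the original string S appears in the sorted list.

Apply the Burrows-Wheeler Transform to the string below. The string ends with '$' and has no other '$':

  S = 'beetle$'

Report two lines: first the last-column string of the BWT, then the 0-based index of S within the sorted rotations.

Answer: e$lbete
1

Derivation:
All 7 rotations (rotation i = S[i:]+S[:i]):
  rot[0] = beetle$
  rot[1] = eetle$b
  rot[2] = etle$be
  rot[3] = tle$bee
  rot[4] = le$beet
  rot[5] = e$beetl
  rot[6] = $beetle
Sorted (with $ < everything):
  sorted[0] = $beetle  (last char: 'e')
  sorted[1] = beetle$  (last char: '$')
  sorted[2] = e$beetl  (last char: 'l')
  sorted[3] = eetle$b  (last char: 'b')
  sorted[4] = etle$be  (last char: 'e')
  sorted[5] = le$beet  (last char: 't')
  sorted[6] = tle$bee  (last char: 'e')
Last column: e$lbete
Original string S is at sorted index 1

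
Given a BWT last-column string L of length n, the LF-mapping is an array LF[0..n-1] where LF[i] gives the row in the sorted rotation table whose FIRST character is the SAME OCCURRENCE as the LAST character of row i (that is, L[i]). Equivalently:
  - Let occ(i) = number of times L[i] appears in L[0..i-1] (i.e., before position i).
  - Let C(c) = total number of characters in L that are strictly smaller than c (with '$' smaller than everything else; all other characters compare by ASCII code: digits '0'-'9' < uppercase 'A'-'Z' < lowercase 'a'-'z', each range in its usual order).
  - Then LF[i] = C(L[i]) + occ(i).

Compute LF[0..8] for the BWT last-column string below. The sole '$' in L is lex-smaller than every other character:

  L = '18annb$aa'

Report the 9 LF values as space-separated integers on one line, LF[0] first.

Char counts: '$':1, '1':1, '8':1, 'a':3, 'b':1, 'n':2
C (first-col start): C('$')=0, C('1')=1, C('8')=2, C('a')=3, C('b')=6, C('n')=7
L[0]='1': occ=0, LF[0]=C('1')+0=1+0=1
L[1]='8': occ=0, LF[1]=C('8')+0=2+0=2
L[2]='a': occ=0, LF[2]=C('a')+0=3+0=3
L[3]='n': occ=0, LF[3]=C('n')+0=7+0=7
L[4]='n': occ=1, LF[4]=C('n')+1=7+1=8
L[5]='b': occ=0, LF[5]=C('b')+0=6+0=6
L[6]='$': occ=0, LF[6]=C('$')+0=0+0=0
L[7]='a': occ=1, LF[7]=C('a')+1=3+1=4
L[8]='a': occ=2, LF[8]=C('a')+2=3+2=5

Answer: 1 2 3 7 8 6 0 4 5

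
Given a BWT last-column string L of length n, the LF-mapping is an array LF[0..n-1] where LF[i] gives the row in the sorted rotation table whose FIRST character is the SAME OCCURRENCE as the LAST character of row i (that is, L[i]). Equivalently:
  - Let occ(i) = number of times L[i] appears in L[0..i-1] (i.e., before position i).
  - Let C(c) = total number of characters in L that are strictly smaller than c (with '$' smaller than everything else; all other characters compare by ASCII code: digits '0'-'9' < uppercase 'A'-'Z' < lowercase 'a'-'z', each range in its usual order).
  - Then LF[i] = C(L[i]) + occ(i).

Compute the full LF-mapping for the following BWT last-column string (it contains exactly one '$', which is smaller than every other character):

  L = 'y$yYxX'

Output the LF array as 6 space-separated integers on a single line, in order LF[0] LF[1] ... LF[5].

Char counts: '$':1, 'X':1, 'Y':1, 'x':1, 'y':2
C (first-col start): C('$')=0, C('X')=1, C('Y')=2, C('x')=3, C('y')=4
L[0]='y': occ=0, LF[0]=C('y')+0=4+0=4
L[1]='$': occ=0, LF[1]=C('$')+0=0+0=0
L[2]='y': occ=1, LF[2]=C('y')+1=4+1=5
L[3]='Y': occ=0, LF[3]=C('Y')+0=2+0=2
L[4]='x': occ=0, LF[4]=C('x')+0=3+0=3
L[5]='X': occ=0, LF[5]=C('X')+0=1+0=1

Answer: 4 0 5 2 3 1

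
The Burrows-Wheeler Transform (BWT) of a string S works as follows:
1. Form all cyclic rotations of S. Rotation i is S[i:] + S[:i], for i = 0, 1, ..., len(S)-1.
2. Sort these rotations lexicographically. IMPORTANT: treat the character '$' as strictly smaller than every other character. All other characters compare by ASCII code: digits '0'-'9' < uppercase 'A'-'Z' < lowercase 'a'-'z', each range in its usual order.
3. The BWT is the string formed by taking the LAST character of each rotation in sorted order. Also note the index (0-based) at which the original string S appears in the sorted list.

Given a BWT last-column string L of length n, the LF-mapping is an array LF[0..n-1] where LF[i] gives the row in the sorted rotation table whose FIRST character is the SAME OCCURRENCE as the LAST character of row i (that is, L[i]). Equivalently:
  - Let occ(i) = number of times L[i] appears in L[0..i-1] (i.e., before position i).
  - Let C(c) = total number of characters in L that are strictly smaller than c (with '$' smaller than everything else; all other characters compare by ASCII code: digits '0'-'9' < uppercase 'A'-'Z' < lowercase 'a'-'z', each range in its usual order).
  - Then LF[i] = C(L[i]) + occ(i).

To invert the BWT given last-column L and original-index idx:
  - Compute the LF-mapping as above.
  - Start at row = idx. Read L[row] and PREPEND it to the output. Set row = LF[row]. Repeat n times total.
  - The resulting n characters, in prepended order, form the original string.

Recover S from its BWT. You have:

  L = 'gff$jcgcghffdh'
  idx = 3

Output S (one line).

LF mapping: 8 4 5 0 13 1 9 2 10 11 6 7 3 12
Walk LF starting at row 3, prepending L[row]:
  step 1: row=3, L[3]='$', prepend. Next row=LF[3]=0
  step 2: row=0, L[0]='g', prepend. Next row=LF[0]=8
  step 3: row=8, L[8]='g', prepend. Next row=LF[8]=10
  step 4: row=10, L[10]='f', prepend. Next row=LF[10]=6
  step 5: row=6, L[6]='g', prepend. Next row=LF[6]=9
  step 6: row=9, L[9]='h', prepend. Next row=LF[9]=11
  step 7: row=11, L[11]='f', prepend. Next row=LF[11]=7
  step 8: row=7, L[7]='c', prepend. Next row=LF[7]=2
  step 9: row=2, L[2]='f', prepend. Next row=LF[2]=5
  step 10: row=5, L[5]='c', prepend. Next row=LF[5]=1
  step 11: row=1, L[1]='f', prepend. Next row=LF[1]=4
  step 12: row=4, L[4]='j', prepend. Next row=LF[4]=13
  step 13: row=13, L[13]='h', prepend. Next row=LF[13]=12
  step 14: row=12, L[12]='d', prepend. Next row=LF[12]=3
Reversed output: dhjfcfcfhgfgg$

Answer: dhjfcfcfhgfgg$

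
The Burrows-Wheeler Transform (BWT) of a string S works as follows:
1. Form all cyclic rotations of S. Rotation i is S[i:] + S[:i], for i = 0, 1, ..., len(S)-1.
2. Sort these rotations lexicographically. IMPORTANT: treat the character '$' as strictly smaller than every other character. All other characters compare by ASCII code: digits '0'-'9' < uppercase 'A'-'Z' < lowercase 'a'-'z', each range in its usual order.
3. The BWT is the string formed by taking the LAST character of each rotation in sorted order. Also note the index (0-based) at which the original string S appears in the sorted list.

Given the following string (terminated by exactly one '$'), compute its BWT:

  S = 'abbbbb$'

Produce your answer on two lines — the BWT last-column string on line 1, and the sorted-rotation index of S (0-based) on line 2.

All 7 rotations (rotation i = S[i:]+S[:i]):
  rot[0] = abbbbb$
  rot[1] = bbbbb$a
  rot[2] = bbbb$ab
  rot[3] = bbb$abb
  rot[4] = bb$abbb
  rot[5] = b$abbbb
  rot[6] = $abbbbb
Sorted (with $ < everything):
  sorted[0] = $abbbbb  (last char: 'b')
  sorted[1] = abbbbb$  (last char: '$')
  sorted[2] = b$abbbb  (last char: 'b')
  sorted[3] = bb$abbb  (last char: 'b')
  sorted[4] = bbb$abb  (last char: 'b')
  sorted[5] = bbbb$ab  (last char: 'b')
  sorted[6] = bbbbb$a  (last char: 'a')
Last column: b$bbbba
Original string S is at sorted index 1

Answer: b$bbbba
1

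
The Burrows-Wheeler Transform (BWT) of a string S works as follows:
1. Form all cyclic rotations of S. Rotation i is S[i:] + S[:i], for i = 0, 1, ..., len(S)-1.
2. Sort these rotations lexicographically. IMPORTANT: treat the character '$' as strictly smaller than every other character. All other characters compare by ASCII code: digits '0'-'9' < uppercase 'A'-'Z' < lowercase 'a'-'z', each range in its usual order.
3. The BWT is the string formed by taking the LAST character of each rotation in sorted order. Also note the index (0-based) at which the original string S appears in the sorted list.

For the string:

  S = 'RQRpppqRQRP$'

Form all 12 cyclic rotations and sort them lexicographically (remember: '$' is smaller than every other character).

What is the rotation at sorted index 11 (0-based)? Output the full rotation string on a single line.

Answer: qRQRP$RQRppp

Derivation:
All 12 rotations (rotation i = S[i:]+S[:i]):
  rot[0] = RQRpppqRQRP$
  rot[1] = QRpppqRQRP$R
  rot[2] = RpppqRQRP$RQ
  rot[3] = pppqRQRP$RQR
  rot[4] = ppqRQRP$RQRp
  rot[5] = pqRQRP$RQRpp
  rot[6] = qRQRP$RQRppp
  rot[7] = RQRP$RQRpppq
  rot[8] = QRP$RQRpppqR
  rot[9] = RP$RQRpppqRQ
  rot[10] = P$RQRpppqRQR
  rot[11] = $RQRpppqRQRP
Sorted (with $ < everything):
  sorted[0] = $RQRpppqRQRP
  sorted[1] = P$RQRpppqRQR
  sorted[2] = QRP$RQRpppqR
  sorted[3] = QRpppqRQRP$R
  sorted[4] = RP$RQRpppqRQ
  sorted[5] = RQRP$RQRpppq
  sorted[6] = RQRpppqRQRP$
  sorted[7] = RpppqRQRP$RQ
  sorted[8] = pppqRQRP$RQR
  sorted[9] = ppqRQRP$RQRp
  sorted[10] = pqRQRP$RQRpp
  sorted[11] = qRQRP$RQRppp
sorted[11] = qRQRP$RQRppp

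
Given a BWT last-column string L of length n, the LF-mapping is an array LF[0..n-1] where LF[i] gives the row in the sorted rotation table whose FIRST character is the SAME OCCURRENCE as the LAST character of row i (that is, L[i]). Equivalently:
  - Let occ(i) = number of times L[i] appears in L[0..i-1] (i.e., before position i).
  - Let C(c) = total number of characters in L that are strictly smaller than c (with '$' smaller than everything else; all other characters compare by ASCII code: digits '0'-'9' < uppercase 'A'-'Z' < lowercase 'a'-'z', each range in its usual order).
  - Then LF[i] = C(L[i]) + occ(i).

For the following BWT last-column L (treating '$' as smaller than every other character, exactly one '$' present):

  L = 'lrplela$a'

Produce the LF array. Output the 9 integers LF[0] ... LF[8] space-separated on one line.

Char counts: '$':1, 'a':2, 'e':1, 'l':3, 'p':1, 'r':1
C (first-col start): C('$')=0, C('a')=1, C('e')=3, C('l')=4, C('p')=7, C('r')=8
L[0]='l': occ=0, LF[0]=C('l')+0=4+0=4
L[1]='r': occ=0, LF[1]=C('r')+0=8+0=8
L[2]='p': occ=0, LF[2]=C('p')+0=7+0=7
L[3]='l': occ=1, LF[3]=C('l')+1=4+1=5
L[4]='e': occ=0, LF[4]=C('e')+0=3+0=3
L[5]='l': occ=2, LF[5]=C('l')+2=4+2=6
L[6]='a': occ=0, LF[6]=C('a')+0=1+0=1
L[7]='$': occ=0, LF[7]=C('$')+0=0+0=0
L[8]='a': occ=1, LF[8]=C('a')+1=1+1=2

Answer: 4 8 7 5 3 6 1 0 2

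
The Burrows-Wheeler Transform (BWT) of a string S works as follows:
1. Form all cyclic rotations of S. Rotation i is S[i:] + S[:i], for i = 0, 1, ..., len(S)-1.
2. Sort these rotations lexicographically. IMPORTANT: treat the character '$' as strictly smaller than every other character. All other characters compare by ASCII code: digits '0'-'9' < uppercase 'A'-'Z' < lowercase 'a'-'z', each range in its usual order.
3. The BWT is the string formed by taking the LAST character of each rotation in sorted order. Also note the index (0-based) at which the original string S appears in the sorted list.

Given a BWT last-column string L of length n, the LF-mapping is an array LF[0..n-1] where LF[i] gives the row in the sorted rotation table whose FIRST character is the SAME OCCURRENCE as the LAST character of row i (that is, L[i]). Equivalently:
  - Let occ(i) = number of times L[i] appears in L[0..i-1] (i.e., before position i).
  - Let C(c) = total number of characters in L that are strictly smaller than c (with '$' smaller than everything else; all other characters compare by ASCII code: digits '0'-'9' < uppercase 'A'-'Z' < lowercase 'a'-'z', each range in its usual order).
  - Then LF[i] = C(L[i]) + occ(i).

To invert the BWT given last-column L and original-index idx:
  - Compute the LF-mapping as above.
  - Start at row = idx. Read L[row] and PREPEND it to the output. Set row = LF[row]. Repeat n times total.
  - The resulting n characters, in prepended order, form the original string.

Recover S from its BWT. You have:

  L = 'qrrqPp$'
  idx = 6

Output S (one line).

LF mapping: 3 5 6 4 1 2 0
Walk LF starting at row 6, prepending L[row]:
  step 1: row=6, L[6]='$', prepend. Next row=LF[6]=0
  step 2: row=0, L[0]='q', prepend. Next row=LF[0]=3
  step 3: row=3, L[3]='q', prepend. Next row=LF[3]=4
  step 4: row=4, L[4]='P', prepend. Next row=LF[4]=1
  step 5: row=1, L[1]='r', prepend. Next row=LF[1]=5
  step 6: row=5, L[5]='p', prepend. Next row=LF[5]=2
  step 7: row=2, L[2]='r', prepend. Next row=LF[2]=6
Reversed output: rprPqq$

Answer: rprPqq$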